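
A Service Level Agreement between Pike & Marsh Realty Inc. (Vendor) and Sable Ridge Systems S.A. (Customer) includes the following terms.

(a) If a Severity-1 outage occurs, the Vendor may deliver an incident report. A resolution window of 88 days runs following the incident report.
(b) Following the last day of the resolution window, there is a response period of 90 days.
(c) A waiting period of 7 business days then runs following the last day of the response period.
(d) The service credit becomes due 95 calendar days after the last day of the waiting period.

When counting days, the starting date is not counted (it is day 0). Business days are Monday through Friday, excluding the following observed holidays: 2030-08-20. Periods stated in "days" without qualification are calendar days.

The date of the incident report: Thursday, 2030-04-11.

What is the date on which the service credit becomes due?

Adding 88 calendar days to 2030-04-11 gives 2030-07-08, which is the last day of the resolution window.
Adding 90 calendar days to 2030-07-08 gives 2030-10-06, which is the last day of the response period.
The last day of the waiting period: 7 business days after Sunday, 2030-10-06, skipping weekends — Oct 7, Oct 8, Oct 9, Oct 10, Oct 11, Oct 14, Oct 15 — lands on Tuesday, 2030-10-15.
The date on which the service credit becomes due: 2030-10-15 + 95 days = 2031-01-18.

2031-01-18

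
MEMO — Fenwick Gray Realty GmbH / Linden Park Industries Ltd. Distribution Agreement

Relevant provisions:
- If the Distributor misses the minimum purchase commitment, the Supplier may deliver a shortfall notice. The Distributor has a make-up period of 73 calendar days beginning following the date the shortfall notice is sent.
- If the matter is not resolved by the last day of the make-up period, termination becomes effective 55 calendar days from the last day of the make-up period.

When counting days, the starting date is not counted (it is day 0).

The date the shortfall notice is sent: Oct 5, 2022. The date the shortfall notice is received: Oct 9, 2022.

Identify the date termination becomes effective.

Feb 10, 2023

Adding 73 calendar days to Oct 5, 2022 gives Dec 17, 2022, which is the last day of the make-up period.
The date termination becomes effective: Dec 17, 2022 + 55 days = Feb 10, 2023.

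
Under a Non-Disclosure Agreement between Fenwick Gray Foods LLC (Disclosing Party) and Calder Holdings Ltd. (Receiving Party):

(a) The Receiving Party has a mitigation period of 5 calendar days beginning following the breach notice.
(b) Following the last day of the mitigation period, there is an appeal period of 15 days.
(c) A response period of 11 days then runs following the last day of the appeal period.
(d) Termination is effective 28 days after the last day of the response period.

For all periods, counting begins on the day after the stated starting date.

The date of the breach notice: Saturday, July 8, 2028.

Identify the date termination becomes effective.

Adding 5 calendar days to July 8, 2028 gives July 13, 2028, which is the last day of the mitigation period.
Adding 15 calendar days to July 13, 2028 gives July 28, 2028, which is the last day of the appeal period.
The last day of the response period: 11 calendar days after July 28, 2028 is August 8, 2028.
Adding 28 calendar days to August 8, 2028 gives September 5, 2028, which is the date termination becomes effective.

September 5, 2028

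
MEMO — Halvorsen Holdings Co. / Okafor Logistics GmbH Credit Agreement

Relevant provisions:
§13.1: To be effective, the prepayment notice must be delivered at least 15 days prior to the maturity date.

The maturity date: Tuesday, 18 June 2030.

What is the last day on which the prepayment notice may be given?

3 June 2030

18 June 2030 minus 15 days is 3 June 2030.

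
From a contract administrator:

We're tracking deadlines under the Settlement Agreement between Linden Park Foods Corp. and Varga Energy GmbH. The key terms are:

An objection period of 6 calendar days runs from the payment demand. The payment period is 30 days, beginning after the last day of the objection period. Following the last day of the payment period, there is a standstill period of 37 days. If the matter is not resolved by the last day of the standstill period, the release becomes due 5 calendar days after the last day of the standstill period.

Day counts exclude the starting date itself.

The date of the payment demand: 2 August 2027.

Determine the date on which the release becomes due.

The last day of the objection period: 6 calendar days after 2 August 2027 is 8 August 2027.
The last day of the payment period: 8 August 2027 + 30 days = 7 September 2027.
The last day of the standstill period: 7 September 2027 + 37 days = 14 October 2027.
Adding 5 calendar days to 14 October 2027 gives 19 October 2027, which is the date on which the release becomes due.

19 October 2027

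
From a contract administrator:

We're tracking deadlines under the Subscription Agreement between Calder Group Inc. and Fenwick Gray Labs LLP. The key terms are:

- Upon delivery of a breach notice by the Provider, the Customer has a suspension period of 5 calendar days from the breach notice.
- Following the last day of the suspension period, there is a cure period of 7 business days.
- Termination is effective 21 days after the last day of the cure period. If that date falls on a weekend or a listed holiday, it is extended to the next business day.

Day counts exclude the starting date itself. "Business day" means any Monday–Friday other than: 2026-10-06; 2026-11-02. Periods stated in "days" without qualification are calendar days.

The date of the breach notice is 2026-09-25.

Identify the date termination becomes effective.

2026-11-03

Adding 5 calendar days to 2026-09-25 gives 2026-09-30, which is the last day of the suspension period.
The last day of the cure period: 7 business days after Wednesday, 2026-09-30, skipping weekends and the listed holiday on Oct 6 — Oct 1, Oct 2, Oct 5, Oct 7, Oct 8, Oct 9, Oct 12 — lands on Monday, 2026-10-12.
The date termination becomes effective: 21 calendar days after 2026-10-12 is 2026-11-02. That falls on Monday, a listed holiday, so it rolls to the next business day, Tuesday, 2026-11-03.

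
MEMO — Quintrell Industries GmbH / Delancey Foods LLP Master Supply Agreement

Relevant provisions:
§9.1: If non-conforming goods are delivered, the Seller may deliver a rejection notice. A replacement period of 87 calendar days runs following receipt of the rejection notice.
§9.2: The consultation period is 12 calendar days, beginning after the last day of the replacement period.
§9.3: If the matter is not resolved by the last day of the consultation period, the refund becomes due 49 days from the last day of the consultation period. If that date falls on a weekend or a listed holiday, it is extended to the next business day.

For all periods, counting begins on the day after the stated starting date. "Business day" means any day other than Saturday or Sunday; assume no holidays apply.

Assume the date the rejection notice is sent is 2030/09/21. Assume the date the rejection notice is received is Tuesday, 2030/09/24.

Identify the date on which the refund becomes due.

2031/02/19

Adding 87 calendar days to 2030/09/24 gives 2030/12/20, which is the last day of the replacement period.
The last day of the consultation period: 12 calendar days after 2030/12/20 is 2031/01/01.
Adding 49 calendar days to 2031/01/01 gives 2031/02/19, which is the date on which the refund becomes due. 2031/02/19 is a Wednesday, so no roll-forward applies.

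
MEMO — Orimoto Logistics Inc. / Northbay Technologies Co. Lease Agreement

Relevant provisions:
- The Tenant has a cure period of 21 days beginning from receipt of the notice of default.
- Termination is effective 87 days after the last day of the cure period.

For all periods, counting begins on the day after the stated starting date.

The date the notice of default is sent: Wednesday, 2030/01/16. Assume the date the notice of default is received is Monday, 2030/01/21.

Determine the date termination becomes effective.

Adding 21 calendar days to 2030/01/21 gives 2030/02/11, which is the last day of the cure period.
The date termination becomes effective: 2030/02/11 + 87 days = 2030/05/09.

2030/05/09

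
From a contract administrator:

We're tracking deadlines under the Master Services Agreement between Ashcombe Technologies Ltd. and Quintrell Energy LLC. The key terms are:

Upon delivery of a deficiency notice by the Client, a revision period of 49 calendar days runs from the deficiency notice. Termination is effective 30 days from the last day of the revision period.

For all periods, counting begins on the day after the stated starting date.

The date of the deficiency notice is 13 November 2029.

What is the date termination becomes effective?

The last day of the revision period: 13 November 2029 + 49 days = 1 January 2030.
The date termination becomes effective: 1 January 2030 + 30 days = 31 January 2030.

31 January 2030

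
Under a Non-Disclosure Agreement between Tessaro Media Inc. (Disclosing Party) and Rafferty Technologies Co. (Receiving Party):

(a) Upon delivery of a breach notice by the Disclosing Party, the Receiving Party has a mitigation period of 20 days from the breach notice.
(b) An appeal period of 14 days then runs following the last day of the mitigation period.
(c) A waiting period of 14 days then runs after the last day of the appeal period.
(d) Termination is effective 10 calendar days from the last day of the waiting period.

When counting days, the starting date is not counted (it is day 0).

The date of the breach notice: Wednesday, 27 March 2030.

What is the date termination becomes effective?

24 May 2030

Adding 20 calendar days to 27 March 2030 gives 16 April 2030, which is the last day of the mitigation period.
Adding 14 calendar days to 16 April 2030 gives 30 April 2030, which is the last day of the appeal period.
The last day of the waiting period: 14 calendar days after 30 April 2030 is 14 May 2030.
Adding 10 calendar days to 14 May 2030 gives 24 May 2030, which is the date termination becomes effective.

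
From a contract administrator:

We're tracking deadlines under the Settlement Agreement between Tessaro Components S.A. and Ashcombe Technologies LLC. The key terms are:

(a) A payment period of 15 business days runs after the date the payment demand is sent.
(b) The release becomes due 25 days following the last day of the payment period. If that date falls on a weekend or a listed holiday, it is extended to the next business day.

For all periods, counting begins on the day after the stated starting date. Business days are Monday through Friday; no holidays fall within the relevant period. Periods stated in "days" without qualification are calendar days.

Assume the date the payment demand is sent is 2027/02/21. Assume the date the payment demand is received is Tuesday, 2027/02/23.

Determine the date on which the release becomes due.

2027/04/06

From Sunday, 2027/02/21, 15 business days (Feb 22, Feb 23, Feb 24, Feb 25, …, Mar 10, Mar 11, Mar 12, skipping weekends) brings us to Friday, 2027/03/12, which is the last day of the payment period.
The date on which the release becomes due: 25 calendar days after 2027/03/12 is 2027/04/06. 2027/04/06 is a Tuesday, so no roll-forward applies.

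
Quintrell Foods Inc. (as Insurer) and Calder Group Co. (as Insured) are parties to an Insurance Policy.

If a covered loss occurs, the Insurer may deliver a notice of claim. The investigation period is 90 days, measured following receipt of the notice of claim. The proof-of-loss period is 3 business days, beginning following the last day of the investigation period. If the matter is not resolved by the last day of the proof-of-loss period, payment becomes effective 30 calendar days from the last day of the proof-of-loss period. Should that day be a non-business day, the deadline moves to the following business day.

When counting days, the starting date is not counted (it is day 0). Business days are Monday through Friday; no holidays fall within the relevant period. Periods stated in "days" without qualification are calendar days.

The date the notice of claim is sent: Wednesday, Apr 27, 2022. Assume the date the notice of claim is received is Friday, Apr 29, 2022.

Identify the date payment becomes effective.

Sep 1, 2022

Adding 90 calendar days to Apr 29, 2022 gives Jul 28, 2022, which is the last day of the investigation period.
From Thursday, Jul 28, 2022, 3 business days (Jul 29, Aug 1, Aug 2, skipping weekends) brings us to Tuesday, Aug 2, 2022, which is the last day of the proof-of-loss period.
Adding 30 calendar days to Aug 2, 2022 gives Sep 1, 2022, which is the date payment becomes effective. Sep 1, 2022 is a Thursday, so no roll-forward applies.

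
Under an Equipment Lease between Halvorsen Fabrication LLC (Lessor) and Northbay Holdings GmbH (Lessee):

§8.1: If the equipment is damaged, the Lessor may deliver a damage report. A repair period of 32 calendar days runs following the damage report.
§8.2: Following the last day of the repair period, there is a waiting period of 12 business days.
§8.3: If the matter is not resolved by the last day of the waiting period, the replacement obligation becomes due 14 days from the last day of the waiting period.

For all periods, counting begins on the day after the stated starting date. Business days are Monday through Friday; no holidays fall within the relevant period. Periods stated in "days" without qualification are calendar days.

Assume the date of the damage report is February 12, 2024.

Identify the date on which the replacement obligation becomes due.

April 16, 2024

The last day of the repair period: February 12, 2024 + 32 days = March 15, 2024.
The last day of the waiting period: 12 business days after Friday, March 15, 2024, skipping weekends — Mar 18, Mar 19, Mar 20, Mar 21, …, Mar 29, Apr 1, Apr 2 — lands on Tuesday, April 2, 2024.
The date on which the replacement obligation becomes due: 14 calendar days after April 2, 2024 is April 16, 2024.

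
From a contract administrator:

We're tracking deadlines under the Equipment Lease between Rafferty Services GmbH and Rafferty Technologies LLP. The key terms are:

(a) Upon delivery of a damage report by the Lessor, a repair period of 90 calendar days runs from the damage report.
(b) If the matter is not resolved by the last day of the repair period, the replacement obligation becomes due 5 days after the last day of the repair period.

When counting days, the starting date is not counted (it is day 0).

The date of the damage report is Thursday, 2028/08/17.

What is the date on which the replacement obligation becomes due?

The last day of the repair period: 2028/08/17 + 90 days = 2028/11/15.
The date on which the replacement obligation becomes due: 2028/11/15 + 5 days = 2028/11/20.

2028/11/20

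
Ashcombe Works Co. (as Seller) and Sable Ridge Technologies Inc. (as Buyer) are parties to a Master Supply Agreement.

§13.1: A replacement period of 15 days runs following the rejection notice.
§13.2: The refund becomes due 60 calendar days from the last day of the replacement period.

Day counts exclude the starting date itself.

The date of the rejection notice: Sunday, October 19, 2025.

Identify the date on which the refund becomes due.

The last day of the replacement period: 15 calendar days after October 19, 2025 is November 3, 2025.
The date on which the refund becomes due: November 3, 2025 + 60 days = January 2, 2026.

January 2, 2026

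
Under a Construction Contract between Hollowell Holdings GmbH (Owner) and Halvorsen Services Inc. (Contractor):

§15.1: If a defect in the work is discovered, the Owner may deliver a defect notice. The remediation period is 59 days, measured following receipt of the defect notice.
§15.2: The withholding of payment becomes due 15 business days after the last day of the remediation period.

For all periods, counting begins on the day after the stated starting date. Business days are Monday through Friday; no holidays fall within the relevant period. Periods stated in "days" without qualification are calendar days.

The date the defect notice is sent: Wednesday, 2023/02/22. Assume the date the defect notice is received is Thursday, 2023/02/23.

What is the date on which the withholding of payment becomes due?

Adding 59 calendar days to 2023/02/23 gives 2023/04/23, which is the last day of the remediation period.
From Sunday, 2023/04/23, 15 business days (Apr 24, Apr 25, Apr 26, Apr 27, …, May 10, May 11, May 12, skipping weekends) brings us to Friday, 2023/05/12, which is the date on which the withholding of payment becomes due.

2023/05/12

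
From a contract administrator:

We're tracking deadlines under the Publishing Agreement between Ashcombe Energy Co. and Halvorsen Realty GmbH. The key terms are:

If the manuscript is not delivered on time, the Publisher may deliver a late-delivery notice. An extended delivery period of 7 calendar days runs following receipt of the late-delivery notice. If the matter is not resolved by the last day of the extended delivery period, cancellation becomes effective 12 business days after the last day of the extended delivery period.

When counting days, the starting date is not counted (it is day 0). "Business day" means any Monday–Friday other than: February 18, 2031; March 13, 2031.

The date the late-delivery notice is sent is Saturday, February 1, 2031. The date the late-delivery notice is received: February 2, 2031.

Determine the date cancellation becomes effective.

February 26, 2031

Adding 7 calendar days to February 2, 2031 gives February 9, 2031, which is the last day of the extended delivery period.
The date cancellation becomes effective: 12 business days after Sunday, February 9, 2031, skipping weekends and the listed holiday on Feb 18 — Feb 10, Feb 11, Feb 12, Feb 13, …, Feb 24, Feb 25, Feb 26 — lands on Wednesday, February 26, 2031.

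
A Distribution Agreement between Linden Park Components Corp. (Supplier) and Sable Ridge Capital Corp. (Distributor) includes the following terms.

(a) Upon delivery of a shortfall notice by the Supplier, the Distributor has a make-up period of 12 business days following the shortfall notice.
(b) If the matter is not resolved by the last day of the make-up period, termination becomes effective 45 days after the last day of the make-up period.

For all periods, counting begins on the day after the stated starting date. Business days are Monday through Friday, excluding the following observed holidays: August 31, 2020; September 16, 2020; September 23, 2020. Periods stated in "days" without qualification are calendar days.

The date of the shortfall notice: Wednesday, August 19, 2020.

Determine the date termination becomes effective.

From Wednesday, August 19, 2020, 12 business days (Aug 20, Aug 21, Aug 24, Aug 25, …, Sep 3, Sep 4, Sep 7, skipping weekends and the listed holiday on Aug 31) brings us to Monday, September 7, 2020, which is the last day of the make-up period.
The date termination becomes effective: 45 calendar days after September 7, 2020 is October 22, 2020.

October 22, 2020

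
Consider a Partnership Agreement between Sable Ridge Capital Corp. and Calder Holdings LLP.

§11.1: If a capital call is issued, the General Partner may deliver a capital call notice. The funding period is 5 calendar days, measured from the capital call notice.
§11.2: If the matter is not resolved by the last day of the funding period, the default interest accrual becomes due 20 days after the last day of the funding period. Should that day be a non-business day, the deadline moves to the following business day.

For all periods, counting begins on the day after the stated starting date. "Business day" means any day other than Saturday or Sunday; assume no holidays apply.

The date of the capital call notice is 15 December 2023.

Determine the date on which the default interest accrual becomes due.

Adding 5 calendar days to 15 December 2023 gives 20 December 2023, which is the last day of the funding period.
The date on which the default interest accrual becomes due: 20 calendar days after 20 December 2023 is 9 January 2024. 9 January 2024 is a Tuesday, so no roll-forward applies.

9 January 2024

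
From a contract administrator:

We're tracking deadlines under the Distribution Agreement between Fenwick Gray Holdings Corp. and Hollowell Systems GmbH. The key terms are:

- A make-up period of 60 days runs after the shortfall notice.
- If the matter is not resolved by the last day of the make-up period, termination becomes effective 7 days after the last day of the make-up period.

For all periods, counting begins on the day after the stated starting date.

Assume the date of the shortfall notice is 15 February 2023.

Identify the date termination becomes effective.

The last day of the make-up period: 60 calendar days after 15 February 2023 is 16 April 2023.
Adding 7 calendar days to 16 April 2023 gives 23 April 2023, which is the date termination becomes effective.

23 April 2023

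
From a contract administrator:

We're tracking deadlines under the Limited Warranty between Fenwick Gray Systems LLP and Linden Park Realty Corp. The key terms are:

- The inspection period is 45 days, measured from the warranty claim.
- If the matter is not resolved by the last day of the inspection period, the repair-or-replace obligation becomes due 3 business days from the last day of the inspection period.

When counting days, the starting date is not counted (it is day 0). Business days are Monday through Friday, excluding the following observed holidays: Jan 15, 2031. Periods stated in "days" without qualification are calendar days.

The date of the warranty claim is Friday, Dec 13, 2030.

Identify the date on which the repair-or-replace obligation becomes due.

Jan 30, 2031

The last day of the inspection period: 45 calendar days after Dec 13, 2030 is Jan 27, 2031.
From Monday, Jan 27, 2031, 3 business days (Jan 28, Jan 29, Jan 30, skipping weekends) brings us to Thursday, Jan 30, 2031, which is the date on which the repair-or-replace obligation becomes due.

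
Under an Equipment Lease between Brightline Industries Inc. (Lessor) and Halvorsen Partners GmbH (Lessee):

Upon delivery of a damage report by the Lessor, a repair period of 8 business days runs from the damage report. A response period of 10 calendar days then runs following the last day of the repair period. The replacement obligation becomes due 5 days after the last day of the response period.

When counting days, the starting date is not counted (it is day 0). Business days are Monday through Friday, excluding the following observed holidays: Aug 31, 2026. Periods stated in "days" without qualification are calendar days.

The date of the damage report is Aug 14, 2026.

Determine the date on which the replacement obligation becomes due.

Sep 10, 2026

The last day of the repair period: counting 8 business days from Friday, Aug 14, 2026 (Aug 17, Aug 18, Aug 19, Aug 20, Aug 21, Aug 24, Aug 25, Aug 26, skipping weekends) reaches Wednesday, Aug 26, 2026.
Adding 10 calendar days to Aug 26, 2026 gives Sep 5, 2026, which is the last day of the response period.
The date on which the replacement obligation becomes due: 5 calendar days after Sep 5, 2026 is Sep 10, 2026.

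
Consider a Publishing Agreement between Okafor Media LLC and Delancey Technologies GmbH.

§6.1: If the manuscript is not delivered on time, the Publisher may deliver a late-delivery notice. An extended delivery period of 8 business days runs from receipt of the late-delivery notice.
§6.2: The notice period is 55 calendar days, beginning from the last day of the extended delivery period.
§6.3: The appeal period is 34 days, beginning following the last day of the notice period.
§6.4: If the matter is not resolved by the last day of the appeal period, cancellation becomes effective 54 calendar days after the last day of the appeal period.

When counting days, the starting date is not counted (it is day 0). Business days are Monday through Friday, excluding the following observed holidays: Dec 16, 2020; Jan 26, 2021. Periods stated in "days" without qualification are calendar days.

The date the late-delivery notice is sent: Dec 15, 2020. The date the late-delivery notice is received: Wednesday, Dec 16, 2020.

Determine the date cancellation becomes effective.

May 20, 2021

The last day of the extended delivery period: counting 8 business days from Wednesday, Dec 16, 2020 (Dec 17, Dec 18, Dec 21, Dec 22, Dec 23, Dec 24, Dec 25, Dec 28, skipping weekends) reaches Monday, Dec 28, 2020.
Adding 55 calendar days to Dec 28, 2020 gives Feb 21, 2021, which is the last day of the notice period.
The last day of the appeal period: Feb 21, 2021 + 34 days = Mar 27, 2021.
The date cancellation becomes effective: Mar 27, 2021 + 54 days = May 20, 2021.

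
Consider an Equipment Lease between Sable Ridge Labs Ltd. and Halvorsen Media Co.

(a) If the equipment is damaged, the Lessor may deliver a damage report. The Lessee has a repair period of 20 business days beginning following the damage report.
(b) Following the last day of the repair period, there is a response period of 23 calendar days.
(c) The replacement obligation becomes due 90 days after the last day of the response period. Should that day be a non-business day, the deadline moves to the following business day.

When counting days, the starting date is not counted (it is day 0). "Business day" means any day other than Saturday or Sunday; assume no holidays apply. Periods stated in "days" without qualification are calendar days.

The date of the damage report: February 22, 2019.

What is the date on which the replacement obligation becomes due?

July 15, 2019

The last day of the repair period: counting 20 business days from Friday, February 22, 2019 (Feb 25, Feb 26, Feb 27, Feb 28, …, Mar 20, Mar 21, Mar 22, skipping weekends) reaches Friday, March 22, 2019.
The last day of the response period: March 22, 2019 + 23 days = April 14, 2019.
The date on which the replacement obligation becomes due: 90 calendar days after April 14, 2019 is July 13, 2019. That falls on a Saturday, so it rolls to the next business day, Monday, July 15, 2019.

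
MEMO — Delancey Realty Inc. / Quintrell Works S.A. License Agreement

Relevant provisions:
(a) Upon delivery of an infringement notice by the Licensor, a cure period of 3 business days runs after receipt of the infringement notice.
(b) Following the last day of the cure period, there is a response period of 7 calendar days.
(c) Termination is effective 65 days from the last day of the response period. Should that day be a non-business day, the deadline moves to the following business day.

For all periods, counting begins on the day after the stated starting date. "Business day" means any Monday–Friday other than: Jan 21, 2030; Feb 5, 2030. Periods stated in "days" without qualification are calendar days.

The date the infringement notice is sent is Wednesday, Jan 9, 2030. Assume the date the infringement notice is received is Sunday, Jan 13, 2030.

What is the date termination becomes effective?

The last day of the cure period: counting 3 business days from Sunday, Jan 13, 2030 (Jan 14, Jan 15, Jan 16, skipping weekends) reaches Wednesday, Jan 16, 2030.
Adding 7 calendar days to Jan 16, 2030 gives Jan 23, 2030, which is the last day of the response period.
Adding 65 calendar days to Jan 23, 2030 gives Mar 29, 2030, which is the date termination becomes effective. Mar 29, 2030 is a Friday and is not a listed holiday, so no roll-forward applies.

Mar 29, 2030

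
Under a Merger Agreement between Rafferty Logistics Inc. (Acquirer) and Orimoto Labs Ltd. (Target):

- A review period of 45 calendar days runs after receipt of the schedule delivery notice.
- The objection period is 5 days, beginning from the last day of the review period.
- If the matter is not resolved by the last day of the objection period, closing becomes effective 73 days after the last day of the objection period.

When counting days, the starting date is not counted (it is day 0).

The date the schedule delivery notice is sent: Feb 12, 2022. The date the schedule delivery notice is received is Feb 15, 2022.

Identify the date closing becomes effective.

Jun 18, 2022

The last day of the review period: Feb 15, 2022 + 45 days = Apr 1, 2022.
Adding 5 calendar days to Apr 1, 2022 gives Apr 6, 2022, which is the last day of the objection period.
The date closing becomes effective: Apr 6, 2022 + 73 days = Jun 18, 2022.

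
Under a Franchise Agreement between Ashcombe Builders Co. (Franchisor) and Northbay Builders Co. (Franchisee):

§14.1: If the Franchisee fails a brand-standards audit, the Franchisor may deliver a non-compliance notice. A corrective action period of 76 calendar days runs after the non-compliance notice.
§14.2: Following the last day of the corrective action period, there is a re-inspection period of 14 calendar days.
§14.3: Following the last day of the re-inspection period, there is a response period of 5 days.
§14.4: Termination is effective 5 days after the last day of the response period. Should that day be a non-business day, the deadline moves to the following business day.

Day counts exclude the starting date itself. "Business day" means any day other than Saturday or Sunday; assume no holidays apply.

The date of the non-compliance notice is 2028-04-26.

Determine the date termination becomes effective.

2028-08-04

The last day of the corrective action period: 2028-04-26 + 76 days = 2028-07-11.
Adding 14 calendar days to 2028-07-11 gives 2028-07-25, which is the last day of the re-inspection period.
The last day of the response period: 2028-07-25 + 5 days = 2028-07-30.
Adding 5 calendar days to 2028-07-30 gives 2028-08-04, which is the date termination becomes effective. 2028-08-04 is a Friday, so no roll-forward applies.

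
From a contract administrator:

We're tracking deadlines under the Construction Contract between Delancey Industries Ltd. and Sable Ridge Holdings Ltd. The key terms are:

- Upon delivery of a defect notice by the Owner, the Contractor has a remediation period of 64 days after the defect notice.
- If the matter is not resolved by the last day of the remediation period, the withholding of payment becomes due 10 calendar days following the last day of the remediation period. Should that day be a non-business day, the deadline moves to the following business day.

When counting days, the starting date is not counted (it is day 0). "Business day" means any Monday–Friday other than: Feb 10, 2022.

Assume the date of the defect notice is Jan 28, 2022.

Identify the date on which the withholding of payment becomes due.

Apr 12, 2022

Adding 64 calendar days to Jan 28, 2022 gives Apr 2, 2022, which is the last day of the remediation period.
The date on which the withholding of payment becomes due: 10 calendar days after Apr 2, 2022 is Apr 12, 2022. Apr 12, 2022 is a Tuesday and is not a listed holiday, so no roll-forward applies.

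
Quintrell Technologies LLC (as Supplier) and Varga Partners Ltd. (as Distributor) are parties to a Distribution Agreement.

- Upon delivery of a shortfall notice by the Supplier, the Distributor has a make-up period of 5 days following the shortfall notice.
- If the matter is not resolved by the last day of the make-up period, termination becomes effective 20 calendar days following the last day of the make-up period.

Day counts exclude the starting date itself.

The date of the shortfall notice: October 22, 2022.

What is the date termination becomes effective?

November 16, 2022

The last day of the make-up period: 5 calendar days after October 22, 2022 is October 27, 2022.
Adding 20 calendar days to October 27, 2022 gives November 16, 2022, which is the date termination becomes effective.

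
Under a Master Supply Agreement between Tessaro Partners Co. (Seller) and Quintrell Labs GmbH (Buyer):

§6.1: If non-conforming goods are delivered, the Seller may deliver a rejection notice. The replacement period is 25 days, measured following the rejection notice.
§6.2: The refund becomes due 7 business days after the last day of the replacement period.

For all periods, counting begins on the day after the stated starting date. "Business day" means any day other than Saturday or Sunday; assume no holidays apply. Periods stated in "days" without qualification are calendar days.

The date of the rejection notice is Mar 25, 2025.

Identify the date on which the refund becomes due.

Apr 29, 2025

Adding 25 calendar days to Mar 25, 2025 gives Apr 19, 2025, which is the last day of the replacement period.
From Saturday, Apr 19, 2025, 7 business days (Apr 21, Apr 22, Apr 23, Apr 24, Apr 25, Apr 28, Apr 29, skipping weekends) brings us to Tuesday, Apr 29, 2025, which is the date on which the refund becomes due.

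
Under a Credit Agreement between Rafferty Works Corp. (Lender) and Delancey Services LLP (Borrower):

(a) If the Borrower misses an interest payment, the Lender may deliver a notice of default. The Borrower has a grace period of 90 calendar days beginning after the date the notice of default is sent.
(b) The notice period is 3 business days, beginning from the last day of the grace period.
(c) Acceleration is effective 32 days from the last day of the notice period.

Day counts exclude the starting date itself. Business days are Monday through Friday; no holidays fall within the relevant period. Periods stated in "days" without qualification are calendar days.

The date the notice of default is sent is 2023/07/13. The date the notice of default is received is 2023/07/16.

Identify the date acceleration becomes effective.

2023/11/17

The last day of the grace period: 90 calendar days after 2023/07/13 is 2023/10/11.
The last day of the notice period: 3 business days after Wednesday, 2023/10/11, skipping weekends — Oct 12, Oct 13, Oct 16 — lands on Monday, 2023/10/16.
The date acceleration becomes effective: 32 calendar days after 2023/10/16 is 2023/11/17.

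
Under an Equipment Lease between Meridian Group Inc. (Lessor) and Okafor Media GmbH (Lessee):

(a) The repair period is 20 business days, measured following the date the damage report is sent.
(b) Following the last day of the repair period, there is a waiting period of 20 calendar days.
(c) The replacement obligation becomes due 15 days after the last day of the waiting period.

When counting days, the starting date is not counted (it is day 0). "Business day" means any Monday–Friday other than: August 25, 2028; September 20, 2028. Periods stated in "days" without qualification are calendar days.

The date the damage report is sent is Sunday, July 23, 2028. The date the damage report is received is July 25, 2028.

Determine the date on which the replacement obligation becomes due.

From Sunday, July 23, 2028, 20 business days (Jul 24, Jul 25, Jul 26, Jul 27, …, Aug 16, Aug 17, Aug 18, skipping weekends) brings us to Friday, August 18, 2028, which is the last day of the repair period.
The last day of the waiting period: August 18, 2028 + 20 days = September 7, 2028.
The date on which the replacement obligation becomes due: 15 calendar days after September 7, 2028 is September 22, 2028.

September 22, 2028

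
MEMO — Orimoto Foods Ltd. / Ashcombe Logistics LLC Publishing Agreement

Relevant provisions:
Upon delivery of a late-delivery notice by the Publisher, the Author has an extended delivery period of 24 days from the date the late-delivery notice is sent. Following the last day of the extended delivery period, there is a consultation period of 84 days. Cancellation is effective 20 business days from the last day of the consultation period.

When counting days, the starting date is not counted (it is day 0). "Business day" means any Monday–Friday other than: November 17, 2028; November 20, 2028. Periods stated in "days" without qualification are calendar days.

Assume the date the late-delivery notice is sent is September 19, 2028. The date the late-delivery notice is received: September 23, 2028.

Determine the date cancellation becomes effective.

February 2, 2029

The last day of the extended delivery period: September 19, 2028 + 24 days = October 13, 2028.
Adding 84 calendar days to October 13, 2028 gives January 5, 2029, which is the last day of the consultation period.
The date cancellation becomes effective: 20 business days after Friday, January 5, 2029, skipping weekends — Jan 8, Jan 9, Jan 10, Jan 11, …, Jan 31, Feb 1, Feb 2 — lands on Friday, February 2, 2029.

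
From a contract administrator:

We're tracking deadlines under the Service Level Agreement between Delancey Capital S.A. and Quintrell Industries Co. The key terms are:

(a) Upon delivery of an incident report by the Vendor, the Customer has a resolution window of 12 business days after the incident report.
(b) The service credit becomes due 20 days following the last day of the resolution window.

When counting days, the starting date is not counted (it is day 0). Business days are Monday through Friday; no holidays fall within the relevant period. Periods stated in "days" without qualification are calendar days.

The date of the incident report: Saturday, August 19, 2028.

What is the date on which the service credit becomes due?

The last day of the resolution window: counting 12 business days from Saturday, August 19, 2028 (Aug 21, Aug 22, Aug 23, Aug 24, …, Sep 1, Sep 4, Sep 5, skipping weekends) reaches Tuesday, September 5, 2028.
The date on which the service credit becomes due: 20 calendar days after September 5, 2028 is September 25, 2028.

September 25, 2028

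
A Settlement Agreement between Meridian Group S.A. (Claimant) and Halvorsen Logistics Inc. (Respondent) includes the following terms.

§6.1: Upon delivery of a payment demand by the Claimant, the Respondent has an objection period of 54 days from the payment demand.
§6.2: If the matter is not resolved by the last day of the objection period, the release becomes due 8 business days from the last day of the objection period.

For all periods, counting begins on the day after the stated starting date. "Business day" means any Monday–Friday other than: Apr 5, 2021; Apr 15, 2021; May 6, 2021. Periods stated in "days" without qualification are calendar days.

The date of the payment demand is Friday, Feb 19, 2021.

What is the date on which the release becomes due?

The last day of the objection period: Feb 19, 2021 + 54 days = Apr 14, 2021.
From Wednesday, Apr 14, 2021, 8 business days (Apr 16, Apr 19, Apr 20, Apr 21, Apr 22, Apr 23, Apr 26, Apr 27, skipping weekends and the listed holiday on Apr 15) brings us to Tuesday, Apr 27, 2021, which is the date on which the release becomes due.

Apr 27, 2021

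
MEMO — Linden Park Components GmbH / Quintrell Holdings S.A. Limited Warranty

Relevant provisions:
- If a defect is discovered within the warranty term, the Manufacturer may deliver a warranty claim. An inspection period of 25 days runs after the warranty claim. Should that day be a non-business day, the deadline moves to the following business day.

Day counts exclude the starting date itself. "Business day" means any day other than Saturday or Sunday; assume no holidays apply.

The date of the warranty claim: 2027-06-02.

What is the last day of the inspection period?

2027-06-28

The last day of the inspection period: 2027-06-02 + 25 days = 2027-06-27. That falls on a Sunday, so it rolls to the next business day, Monday, 2027-06-28.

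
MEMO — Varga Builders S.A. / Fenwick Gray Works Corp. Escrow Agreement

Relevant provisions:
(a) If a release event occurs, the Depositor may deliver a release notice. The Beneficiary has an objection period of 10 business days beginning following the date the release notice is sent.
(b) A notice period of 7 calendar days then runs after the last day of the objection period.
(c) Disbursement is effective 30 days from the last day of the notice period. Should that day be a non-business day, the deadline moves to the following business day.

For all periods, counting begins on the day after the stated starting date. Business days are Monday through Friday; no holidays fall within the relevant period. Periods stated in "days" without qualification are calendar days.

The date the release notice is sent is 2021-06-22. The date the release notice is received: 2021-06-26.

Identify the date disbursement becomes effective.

2021-08-12

The last day of the objection period: counting 10 business days from Tuesday, 2021-06-22 (Jun 23, Jun 24, Jun 25, Jun 28, Jun 29, Jun 30, Jul 1, Jul 2, Jul 5, Jul 6, skipping weekends) reaches Tuesday, 2021-07-06.
The last day of the notice period: 7 calendar days after 2021-07-06 is 2021-07-13.
Adding 30 calendar days to 2021-07-13 gives 2021-08-12, which is the date disbursement becomes effective. 2021-08-12 is a Thursday, so no roll-forward applies.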